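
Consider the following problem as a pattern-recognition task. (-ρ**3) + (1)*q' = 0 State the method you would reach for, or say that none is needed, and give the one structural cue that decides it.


Diagnosis: no special technique — solved for the derivative, no q appears — this is antidifferentiation in ρ wearing ODE clothing.


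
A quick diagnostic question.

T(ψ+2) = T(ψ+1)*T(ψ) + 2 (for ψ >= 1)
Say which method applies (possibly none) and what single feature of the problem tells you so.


Best approach: no special technique — the recurrence is nonlinear in the sequence values; study it directly, no linear machinery applies.


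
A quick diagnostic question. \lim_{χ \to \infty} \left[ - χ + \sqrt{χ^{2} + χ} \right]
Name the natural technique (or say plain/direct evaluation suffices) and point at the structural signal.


Best approach: conjugate multiplication — divergence minus divergence hides a finite answer — expose it by pairing \sqrt{χ^{2} + χ} - χ with its conjugate.


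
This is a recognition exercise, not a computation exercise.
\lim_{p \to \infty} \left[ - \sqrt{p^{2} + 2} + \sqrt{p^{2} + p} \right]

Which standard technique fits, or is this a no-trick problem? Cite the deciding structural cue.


Best approach: conjugate multiplication — \sqrt{p^{2} + p} and \sqrt{p^{2} + 2} both blow up, but their difference is tame once the conjugate rationalizes it.


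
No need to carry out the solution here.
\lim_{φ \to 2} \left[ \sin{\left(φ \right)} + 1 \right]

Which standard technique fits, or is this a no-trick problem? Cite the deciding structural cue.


Technique: no special technique — nothing blocks direct substitution at 2: plug in and finish.


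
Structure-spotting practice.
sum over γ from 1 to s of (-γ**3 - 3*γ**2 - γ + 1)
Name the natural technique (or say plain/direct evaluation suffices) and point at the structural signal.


Best approach: no special technique — Faulhaber territory: sum each constant-multiple power of γ with its closed-form formula, no trick required.


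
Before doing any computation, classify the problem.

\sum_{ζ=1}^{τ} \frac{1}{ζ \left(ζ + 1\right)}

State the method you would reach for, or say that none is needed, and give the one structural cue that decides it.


Method: telescoping — \frac{1}{ζ \left(ζ + 1\right)} is a collapsed telescope: expand it into simple fractions to see the cancellation.


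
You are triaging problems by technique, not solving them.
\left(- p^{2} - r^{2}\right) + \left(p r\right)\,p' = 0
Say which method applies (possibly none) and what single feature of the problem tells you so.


Diagnosis: the homogeneous substitution — solved for the derivative, the right side is unchanged under scaling r and p together — it depends only on the ratio p/r, so substitute a single ratio variable. Rearranged, this also fits the Bernoulli template directly; the homogeneous substitution reads the structure without the rearrangement.


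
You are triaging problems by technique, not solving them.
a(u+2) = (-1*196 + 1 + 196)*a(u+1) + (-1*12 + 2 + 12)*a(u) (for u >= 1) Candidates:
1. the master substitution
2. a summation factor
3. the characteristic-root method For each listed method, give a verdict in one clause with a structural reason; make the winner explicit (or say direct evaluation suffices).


Verdict: the characteristic-root method — try a geometric ansatz r^u: constant coefficients turn the recurrence into one polynomial equation in r.
- the master substitution — the recursive argument is a shift of the index, not a fixed fraction of it.
- a summation factor — a summation factor telescopes one-step recursions; this one carries higher-order memory.
- the characteristic-root method — a fit — the right tool for this form.


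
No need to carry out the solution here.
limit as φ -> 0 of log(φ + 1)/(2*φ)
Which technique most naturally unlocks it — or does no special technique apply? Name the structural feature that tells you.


Best approach: l'Hôpital's rule (0/0) — numerator and denominator both vanish at 0 — a genuine 0/0 form, which is exactly when l'Hôpital applies. One could equally expand both pieces locally and compare leading terms; the rule does that in one stroke.


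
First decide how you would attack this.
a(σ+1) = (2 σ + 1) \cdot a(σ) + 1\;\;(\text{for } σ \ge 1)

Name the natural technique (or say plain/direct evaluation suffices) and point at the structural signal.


Best approach: a summation factor — normalize by the running product of 2 σ + 1: the left side becomes a difference, and differences sum.


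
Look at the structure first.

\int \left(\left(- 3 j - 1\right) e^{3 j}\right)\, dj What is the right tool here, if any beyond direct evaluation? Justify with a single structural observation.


Technique: integration by parts — a polynomial - 3 j - 1 against the kernel e^{3 j} is the signature bounded-ladder case for integration by parts.


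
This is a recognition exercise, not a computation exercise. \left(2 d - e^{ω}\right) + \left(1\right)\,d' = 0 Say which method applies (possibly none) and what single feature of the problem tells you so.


Best approach: a linear integrating factor — d appears only to the first power with coefficient 2 — the classic integrating-factor setup.


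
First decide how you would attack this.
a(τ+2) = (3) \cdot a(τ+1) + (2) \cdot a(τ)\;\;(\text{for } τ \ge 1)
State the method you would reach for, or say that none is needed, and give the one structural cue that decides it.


Diagnosis: the characteristic-root method — this is the constant-coefficient homogeneous case — the whole solution in τ reduces to a polynomial's roots.


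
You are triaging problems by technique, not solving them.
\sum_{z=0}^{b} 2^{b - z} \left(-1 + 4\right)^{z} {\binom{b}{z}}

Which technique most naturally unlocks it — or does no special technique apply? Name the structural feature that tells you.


Technique: the binomial theorem — terms weighting {\binom{b}{z}} against matched powers of (-1 + 4) and 2 reassemble into ((-1 + 4) + 2)^b by the binomial theorem.


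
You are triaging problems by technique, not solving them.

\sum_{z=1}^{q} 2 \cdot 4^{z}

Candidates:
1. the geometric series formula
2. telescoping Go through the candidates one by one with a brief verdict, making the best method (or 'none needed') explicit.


Verdict: the geometric series formula — check a ratio of consecutive terms: it is 4, independent of the index, so the geometric formula closes the sum.
- the geometric series formula — a fit — the right tool for this form.
- telescoping — the summand is not presented as a shifted difference — a telescoping rewrite may exist, but the displayed structure does not offer one.


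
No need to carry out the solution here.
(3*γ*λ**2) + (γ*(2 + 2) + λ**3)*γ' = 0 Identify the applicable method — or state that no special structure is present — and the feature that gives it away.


Method: the exact-equation method — equality of cross partials is the green light — assemble the potential function term by term.


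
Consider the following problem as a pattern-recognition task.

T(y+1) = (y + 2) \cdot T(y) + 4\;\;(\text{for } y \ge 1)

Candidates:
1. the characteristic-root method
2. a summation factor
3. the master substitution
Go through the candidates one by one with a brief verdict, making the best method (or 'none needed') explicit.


Method: a summation factor — first-order linear but the coefficient y + 2 moves with the index — divide by the cumulative product and telescope.
- the characteristic-root method — the coefficients vary with the index, breaking the constant-coefficient structure the method needs.
- a summation factor: applicable, and directly so.
- the master substitution — no fixed divisor shrinks the index between calls.


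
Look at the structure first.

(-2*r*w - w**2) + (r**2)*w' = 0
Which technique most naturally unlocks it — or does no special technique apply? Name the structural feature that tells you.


Diagnosis: the homogeneous substitution — the slope's numerator and denominator share total degree; set v = w/r and the equation drops to separable form. Rearranged, this also fits the Bernoulli template directly; the homogeneous substitution reads the structure without the rearrangement.


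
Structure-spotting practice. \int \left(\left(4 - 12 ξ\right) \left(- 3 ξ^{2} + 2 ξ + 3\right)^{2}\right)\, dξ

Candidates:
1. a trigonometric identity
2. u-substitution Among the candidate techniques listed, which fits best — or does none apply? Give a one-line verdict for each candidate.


Technique: u-substitution — read it as f(- 3 ξ^{2} + 2 ξ + 3) times a constant multiple of d(- 3 ξ^{2} + 2 ξ + 3): one substitution, u = - 3 ξ^{2} + 2 ξ + 3, finishes it. One could also expand and integrate term by term; the substitution is strictly more direct.
- a trigonometric identity: there is no trigonometric structure at all — the integrand carries no sine or cosine to rewrite.
- u-substitution — applicable, and directly so.


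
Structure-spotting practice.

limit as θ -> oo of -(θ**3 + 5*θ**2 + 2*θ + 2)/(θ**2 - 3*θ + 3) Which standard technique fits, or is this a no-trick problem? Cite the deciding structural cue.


Best approach: dominant-term comparison — as θ grows, only the highest-degree terms matter — compare leading terms and read the limit off. As a single quotient, the ∞/∞ shape would yield to repeated differentiation as well — the growth comparison gets there in one look.


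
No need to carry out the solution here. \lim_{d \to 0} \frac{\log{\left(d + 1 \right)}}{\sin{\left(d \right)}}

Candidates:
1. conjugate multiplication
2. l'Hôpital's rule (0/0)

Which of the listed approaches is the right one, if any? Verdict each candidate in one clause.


Verdict: l'Hôpital's rule (0/0) — both numerator and denominator vanish at 0: the genuine 0/0 indeterminate that l'Hôpital exists for. Known elementary limits would finish this too — the rule just bypasses the case analysis.
- conjugate multiplication — there are no radicals in tension whose conjugate would simplify matters.
- l'Hôpital's rule (0/0) — applicable, and directly so.


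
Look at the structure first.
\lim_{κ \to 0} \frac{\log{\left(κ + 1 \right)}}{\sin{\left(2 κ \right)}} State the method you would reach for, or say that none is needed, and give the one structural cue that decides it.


Method: l'Hôpital's rule (0/0) — substituting 0 gives 0 over 0; differentiate top and bottom once and re-evaluate. Expanding numerator and denominator to first order gives the same value — the rule automates exactly that.


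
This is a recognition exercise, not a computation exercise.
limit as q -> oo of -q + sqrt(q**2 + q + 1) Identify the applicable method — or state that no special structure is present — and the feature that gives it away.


Method: conjugate multiplication — two divergent pieces with a minus sign between them and a radical in the mix: rationalize sqrt(q**2 + q + 1) - q before any limit law applies.


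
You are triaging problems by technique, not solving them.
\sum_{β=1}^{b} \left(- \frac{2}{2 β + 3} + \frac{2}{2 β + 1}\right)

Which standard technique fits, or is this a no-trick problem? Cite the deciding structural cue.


Verdict: telescoping — the summand is built as \frac{2}{2 β + 1} minus its own successor — adjacent terms annihilate down the line.


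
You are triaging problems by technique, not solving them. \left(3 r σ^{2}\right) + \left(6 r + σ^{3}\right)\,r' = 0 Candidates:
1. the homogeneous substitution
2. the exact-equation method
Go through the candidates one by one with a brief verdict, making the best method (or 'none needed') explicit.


Method: the exact-equation method — take the mixed partials of 3 r σ^{2} and 6 r + σ^{3}: they are equal, which certifies an exact differential.
- the homogeneous substitution — the ratio substitution does not collapse this equation.
- the exact-equation method — yes — fits the structure here.


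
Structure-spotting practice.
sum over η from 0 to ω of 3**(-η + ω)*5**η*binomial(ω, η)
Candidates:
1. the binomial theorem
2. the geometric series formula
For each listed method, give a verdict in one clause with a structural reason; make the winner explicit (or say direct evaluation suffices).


Verdict: the binomial theorem — the summand is term η of a binomial expansion in 5 and 3; the whole sum is a single power.
- the binomial theorem: a fit — the right tool for this form.
- the geometric series formula — no single multiplier carries one term to the next throughout the sum.


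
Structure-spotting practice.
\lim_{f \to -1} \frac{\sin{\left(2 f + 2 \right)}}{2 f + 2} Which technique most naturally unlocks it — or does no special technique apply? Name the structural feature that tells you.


Verdict: l'Hôpital's rule (0/0) — both numerator and denominator vanish at -1: the genuine 0/0 indeterminate that l'Hôpital exists for. Known elementary limits would finish this too — the rule just bypasses the case analysis.


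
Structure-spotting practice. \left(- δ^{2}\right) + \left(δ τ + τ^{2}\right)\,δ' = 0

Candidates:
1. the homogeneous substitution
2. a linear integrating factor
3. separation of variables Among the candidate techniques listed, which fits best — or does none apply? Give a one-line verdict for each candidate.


Diagnosis: the homogeneous substitution — the slope's numerator and denominator have matching total degree, so it depends only on δ/τ and the ratio substitution collapses it. A Bernoulli substitution after rearrangement (possibly exchanging dependent and independent variable) is a fair alternative; the homogeneous route works on the equation as it stands.
- the homogeneous substitution — applicable, and directly so.
- a linear integrating factor — the unknown enters nonlinearly (through a power, a denominator, or a transcendental function), which the linear integrating-factor recipe cannot absorb as-is — any repair would come from a preliminary substitution, not the factor.
- separation of variables: the two dependences are entangled, not a clean product of one-variable pieces.


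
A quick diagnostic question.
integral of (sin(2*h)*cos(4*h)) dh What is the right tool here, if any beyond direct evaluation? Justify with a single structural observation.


Technique: a trigonometric identity — sin(2*h)*cos(4*h) mixes two frequencies; the product-to-sum identity splits it into single-frequency sinusoids.


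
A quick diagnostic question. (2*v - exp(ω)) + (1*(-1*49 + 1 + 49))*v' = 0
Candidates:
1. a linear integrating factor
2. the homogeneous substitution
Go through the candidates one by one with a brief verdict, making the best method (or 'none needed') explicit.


Method: a linear integrating factor — the unknown enters only to the first power against a nonzero forcing term — the integrating-factor template applies directly.
- a linear integrating factor — a fit — the right tool for this form.
- the homogeneous substitution: solved for the derivative, the right side changes under joint scaling of the two variables.


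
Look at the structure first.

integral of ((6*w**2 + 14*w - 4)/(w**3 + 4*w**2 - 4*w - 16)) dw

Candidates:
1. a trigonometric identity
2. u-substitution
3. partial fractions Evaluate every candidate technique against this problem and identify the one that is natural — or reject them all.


Diagnosis: partial fractions — break w**3 + 4*w**2 - 4*w - 16 into its roots and the integral splits into logarithm-sized bites.
- a trigonometric identity — no sine or cosine appears, so there is nothing for a trigonometric identity to act on.
- u-substitution: no subexpression of the integrand pairs with its own derivative as a factor — individual terms may offer their own substitutions, but any change of variable covering the whole integral would have to be constructed from outside the expression.
- partial fractions — applicable, and directly so.


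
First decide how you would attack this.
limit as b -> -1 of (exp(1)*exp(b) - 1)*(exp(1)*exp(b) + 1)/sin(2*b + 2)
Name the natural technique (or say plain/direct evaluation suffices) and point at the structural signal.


Best approach: l'Hôpital's rule (0/0) — substituting -1 gives 0 over 0; differentiate top and bottom once and re-evaluate. Known elementary limits would finish this too — the rule just bypasses the case analysis.


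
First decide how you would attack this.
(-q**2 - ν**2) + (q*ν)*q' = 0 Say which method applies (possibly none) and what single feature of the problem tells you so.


Diagnosis: the homogeneous substitution — solved for the derivative, the right side is unchanged under scaling ν and q together — it depends only on the ratio q/ν, so substitute a single ratio variable. Rearranged, this also fits the Bernoulli template directly; the homogeneous substitution reads the structure without the rearrangement.


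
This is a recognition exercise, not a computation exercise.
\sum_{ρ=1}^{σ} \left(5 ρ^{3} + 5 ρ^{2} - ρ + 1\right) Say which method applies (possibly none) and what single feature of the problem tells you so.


Diagnosis: no special technique — constant-multiple powers of ρ with no cancellation partners and no common ratio — use the standard power-sum formulas.


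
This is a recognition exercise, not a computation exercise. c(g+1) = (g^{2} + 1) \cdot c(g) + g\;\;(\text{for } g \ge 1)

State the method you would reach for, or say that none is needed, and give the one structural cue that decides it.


Diagnosis: a summation factor — because the multiplier g^{2} + 1 is index-dependent, divide through by its running product and sum the resulting differences.


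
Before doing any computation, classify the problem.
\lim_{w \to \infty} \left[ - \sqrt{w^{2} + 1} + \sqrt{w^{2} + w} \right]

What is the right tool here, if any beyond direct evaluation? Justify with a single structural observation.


Method: conjugate multiplication — both pieces blow up but their difference is finite; the conjugate trick rationalizes \sqrt{w^{2} + w} - \sqrt{w^{2} + 1}.


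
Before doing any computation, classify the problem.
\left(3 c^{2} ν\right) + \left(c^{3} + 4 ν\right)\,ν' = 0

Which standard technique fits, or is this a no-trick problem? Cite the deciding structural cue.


Verdict: the exact-equation method — d/dν of 3 c^{2} ν equals d/dc of c^{3} + 4 ν: the form is a total differential of one potential — integrate it exactly.


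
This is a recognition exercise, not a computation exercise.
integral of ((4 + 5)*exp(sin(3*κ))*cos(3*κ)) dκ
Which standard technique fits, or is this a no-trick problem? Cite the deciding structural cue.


Best approach: u-substitution — everything non-trivial happens through the inner expression sin(3*κ), and its derivative accounts for the remaining factor up to a constant, so set u = sin(3*κ).


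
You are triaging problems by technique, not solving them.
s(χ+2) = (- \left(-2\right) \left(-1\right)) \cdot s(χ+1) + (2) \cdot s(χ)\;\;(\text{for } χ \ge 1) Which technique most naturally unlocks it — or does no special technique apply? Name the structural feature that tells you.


Method: the characteristic-root method — the recurrence is linear and homogeneous with constant coefficients, so the ansatz r^χ turns it into a polynomial equation for r.


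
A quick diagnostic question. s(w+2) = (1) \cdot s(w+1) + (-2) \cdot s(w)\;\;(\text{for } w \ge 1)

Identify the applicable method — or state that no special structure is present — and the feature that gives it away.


Best approach: the characteristic-root method — this is the constant-coefficient homogeneous case — the whole solution in w reduces to a polynomial's roots.


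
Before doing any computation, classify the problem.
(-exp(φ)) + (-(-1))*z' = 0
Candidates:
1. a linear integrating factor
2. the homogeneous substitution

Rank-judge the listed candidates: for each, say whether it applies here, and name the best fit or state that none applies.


Best approach: no special technique — the slope is a function of φ alone, so integrate both sides directly.
- a linear integrating factor: with the unknown absent the integrating factor is a formality; direct integration is the working structure.
- the homogeneous substitution: the ratio substitution does not collapse this equation.


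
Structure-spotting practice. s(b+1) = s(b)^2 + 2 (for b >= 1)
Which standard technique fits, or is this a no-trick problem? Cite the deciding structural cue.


Verdict: no special technique — the unknown sequence enters the update nonlinearly, so no linear method fits the recurrence as written — direct iteration remains.


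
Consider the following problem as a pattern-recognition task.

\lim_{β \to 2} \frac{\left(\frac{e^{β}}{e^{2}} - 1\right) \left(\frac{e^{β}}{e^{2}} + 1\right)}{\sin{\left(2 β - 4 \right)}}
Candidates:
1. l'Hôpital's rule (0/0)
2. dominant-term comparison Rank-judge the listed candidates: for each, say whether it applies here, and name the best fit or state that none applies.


Verdict: l'Hôpital's rule (0/0) — numerator and denominator both vanish at 2 — a genuine 0/0 form, which is exactly when l'Hôpital applies. A first-order expansion at the point is an equally standard path; the rule packages it.
- l'Hôpital's rule (0/0): yes — fits the structure here.
- dominant-term comparison: no dominant power emerges to decide the limit by degree comparison.


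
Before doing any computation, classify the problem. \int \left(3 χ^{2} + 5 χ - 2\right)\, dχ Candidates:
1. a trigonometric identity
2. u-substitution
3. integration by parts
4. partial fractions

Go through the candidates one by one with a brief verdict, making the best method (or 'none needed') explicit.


Diagnosis: no special technique — scan for structure and find none: constant multiples of powers of χ, integrate directly.
- a trigonometric identity: with no trigonometric functions present, identity rewriting has no target.
- u-substitution: any workable substitution here is cosmetic — the integrand is already in directly integrable form.
- integration by parts — parts would only shuffle a directly integrable integrand.
- partial fractions — the expression is not a ratio of polynomials that decomposes further.


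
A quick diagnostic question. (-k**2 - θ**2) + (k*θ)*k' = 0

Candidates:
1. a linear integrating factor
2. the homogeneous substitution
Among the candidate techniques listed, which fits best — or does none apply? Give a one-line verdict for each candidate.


Diagnosis: the homogeneous substitution — the slope's numerator and denominator share total degree; set v = k/θ and the equation drops to separable form. A Bernoulli rewrite works here as the equation stands — the homogeneous substitution is the more immediate reading.
- a linear integrating factor — the unknown enters nonlinearly (through a power, a denominator, or a transcendental function), which the linear integrating-factor recipe cannot absorb as-is — any repair would come from a preliminary substitution, not the factor.
- the homogeneous substitution — yes — fits the structure here.


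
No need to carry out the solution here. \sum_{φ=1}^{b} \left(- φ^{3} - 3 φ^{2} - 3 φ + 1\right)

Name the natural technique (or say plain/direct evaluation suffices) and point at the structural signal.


Verdict: no special technique — the sum is polynomial through and through; closed forms for each power of φ finish it directly.


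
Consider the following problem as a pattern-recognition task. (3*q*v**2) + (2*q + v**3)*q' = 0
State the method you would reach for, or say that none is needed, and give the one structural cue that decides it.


Verdict: the exact-equation method — because the two cross partials coincide, the form is conservative as written — recover its potential in (v, q).


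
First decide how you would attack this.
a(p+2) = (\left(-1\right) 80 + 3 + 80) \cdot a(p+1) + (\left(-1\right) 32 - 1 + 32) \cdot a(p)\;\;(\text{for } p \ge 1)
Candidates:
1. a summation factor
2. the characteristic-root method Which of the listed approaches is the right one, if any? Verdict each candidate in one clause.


Verdict: the characteristic-root method — this is the constant-coefficient homogeneous case — the whole solution in p reduces to a polynomial's roots.
- a summation factor — the recurrence reaches back more than one step, outside the first-order family a summation factor normalizes.
- the characteristic-root method — a fit — the right tool for this form.


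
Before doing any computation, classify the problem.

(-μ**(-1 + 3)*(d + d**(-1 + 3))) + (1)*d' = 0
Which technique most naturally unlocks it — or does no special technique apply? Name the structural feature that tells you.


Best approach: separation of variables — one side of the product carries the independent variable, the other the unknown — the textbook separation shape. Rearranged, this also fits the Bernoulli template directly; separation reads the product structure as given.


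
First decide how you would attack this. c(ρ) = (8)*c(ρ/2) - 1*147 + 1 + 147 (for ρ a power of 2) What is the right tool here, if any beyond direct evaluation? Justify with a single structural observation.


Best approach: the master substitution — the recursive call is at index ρ/2 rather than a shift, a divide-and-conquer shape — substituting ρ = 2^m linearizes it.


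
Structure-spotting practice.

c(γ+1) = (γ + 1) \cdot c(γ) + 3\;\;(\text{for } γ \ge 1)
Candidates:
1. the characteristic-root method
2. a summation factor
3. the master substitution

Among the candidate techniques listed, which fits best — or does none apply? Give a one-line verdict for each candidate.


Method: a summation factor — one-term recursion with variable weight γ + 1 is solved by product normalization, not by root-finding.
- the characteristic-root method — the coefficients vary with the index, breaking the constant-coefficient structure the method needs.
- a summation factor — yes — fits the structure here.
- the master substitution: with no divided-index recursive call, reindexing by powers of a base buys nothing.


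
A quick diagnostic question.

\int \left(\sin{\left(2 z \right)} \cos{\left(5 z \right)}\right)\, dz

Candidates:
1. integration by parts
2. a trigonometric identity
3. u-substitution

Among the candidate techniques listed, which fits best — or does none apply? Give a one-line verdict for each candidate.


Method: a trigonometric identity — \sin{\left(2 z \right)} \cos{\left(5 z \right)} mixes two frequencies; the product-to-sum identity splits it into single-frequency sinusoids.
- integration by parts: not the fit here: there is no polynomial factor to ladder down — parts can still close the trigonometric product by recursion, though the identity rewrite is the direct route.
- a trigonometric identity: applicable, and directly so.
- u-substitution: no subexpression of the integrand serves as a whole-integral substitution inner — individual terms may offer their own, but none carries its derivative as a factor of the full integrand; a working change of variable would have to be constructed from outside the expression.


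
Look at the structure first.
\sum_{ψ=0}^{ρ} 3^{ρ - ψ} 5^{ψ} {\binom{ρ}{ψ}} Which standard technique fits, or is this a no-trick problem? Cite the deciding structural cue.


Diagnosis: the binomial theorem — {\binom{ρ}{ψ}} weighting matched powers of 5 and 3 is the expanded form of (5 + 3)^ρ — fold it back up.


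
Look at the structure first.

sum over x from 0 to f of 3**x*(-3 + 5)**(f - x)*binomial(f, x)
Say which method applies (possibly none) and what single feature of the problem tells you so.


Technique: the binomial theorem — the summand is term x of a binomial expansion in 3 and (-3 + 5); the whole sum is a single power.


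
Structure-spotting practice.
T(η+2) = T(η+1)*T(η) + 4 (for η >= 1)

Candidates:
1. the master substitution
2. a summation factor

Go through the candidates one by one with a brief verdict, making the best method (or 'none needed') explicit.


Technique: no special technique — this one you iterate or analyze qualitatively: the nonlinearity defeats linear solution methods.
- the master substitution: no fixed divisor shrinks the index between calls.
- a summation factor — no summation factor applies — the rule is not linear in the sequence values.


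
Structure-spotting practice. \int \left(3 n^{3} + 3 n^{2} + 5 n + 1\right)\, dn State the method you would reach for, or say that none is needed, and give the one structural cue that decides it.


Technique: no special technique — every term is a constant multiple of a power of n; term-wise power-rule integration needs no preliminary transformation.


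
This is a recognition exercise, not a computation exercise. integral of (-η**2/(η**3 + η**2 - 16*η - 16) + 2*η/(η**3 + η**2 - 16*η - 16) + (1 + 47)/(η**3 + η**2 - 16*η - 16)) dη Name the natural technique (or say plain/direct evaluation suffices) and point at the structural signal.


Method: partial fractions — rational integrand, reducible denominator η**3 + η**2 - 16*η - 16: decompose first, integrate second.


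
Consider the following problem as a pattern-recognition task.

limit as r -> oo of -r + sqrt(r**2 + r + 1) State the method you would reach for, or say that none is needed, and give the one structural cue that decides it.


Technique: conjugate multiplication — this difference gives up after one conjugate multiplication — the radical structure cancels against its conjugate.


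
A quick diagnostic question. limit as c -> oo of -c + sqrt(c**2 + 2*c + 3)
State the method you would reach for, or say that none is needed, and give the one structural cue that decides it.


Technique: conjugate multiplication — neither sqrt(c**2 + 2*c + 3) nor c converges alone, so rewrite their difference as a conjugate-rationalized quotient first.


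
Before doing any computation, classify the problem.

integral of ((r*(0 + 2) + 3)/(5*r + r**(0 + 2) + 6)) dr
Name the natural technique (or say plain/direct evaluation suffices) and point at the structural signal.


Diagnosis: partial fractions — each factor of (5*r + r**(0 + 2) + 6) owns one elementary piece of the integrand — separate them and integrate piecewise.


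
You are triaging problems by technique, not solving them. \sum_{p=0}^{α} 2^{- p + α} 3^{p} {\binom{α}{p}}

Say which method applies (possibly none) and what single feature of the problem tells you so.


Verdict: the binomial theorem — {\binom{α}{p}} weighting matched powers of 3 and 2 is the expanded form of (3 + 2)^α — fold it back up.


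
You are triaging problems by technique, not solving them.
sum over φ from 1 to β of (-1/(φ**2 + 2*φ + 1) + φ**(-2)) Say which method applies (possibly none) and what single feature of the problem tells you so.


Technique: telescoping — spot the paired structure — each term adds φ**(-2) and subtracts its successor value, which the next term restores: the definition of a telescoping chain.


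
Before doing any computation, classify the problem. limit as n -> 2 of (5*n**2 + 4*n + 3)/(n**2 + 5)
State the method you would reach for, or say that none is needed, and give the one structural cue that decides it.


Verdict: no special technique — nothing blocks direct substitution at 2: plug in and finish.


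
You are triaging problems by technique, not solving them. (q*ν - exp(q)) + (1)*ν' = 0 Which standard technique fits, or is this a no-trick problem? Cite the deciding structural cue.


Verdict: a linear integrating factor — ν appears only to the first power with coefficient q — the classic integrating-factor setup.


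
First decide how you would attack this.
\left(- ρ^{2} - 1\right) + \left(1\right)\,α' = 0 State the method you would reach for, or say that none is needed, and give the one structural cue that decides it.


Verdict: no special technique — solved for the derivative, α never appears on the right — this is a direct integration in ρ, not a differential-equations problem at heart.


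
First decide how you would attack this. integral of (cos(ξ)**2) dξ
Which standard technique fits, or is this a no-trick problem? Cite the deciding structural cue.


Method: a trigonometric identity — the even trigonometric power cos(ξ)**2 reduces by a double-angle identity before any integration is attempted.


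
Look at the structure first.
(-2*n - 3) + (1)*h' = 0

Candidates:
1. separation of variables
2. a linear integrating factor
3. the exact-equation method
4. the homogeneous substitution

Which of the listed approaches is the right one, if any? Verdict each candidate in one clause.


Best approach: no special technique — solved for the derivative, no h appears — this is antidifferentiation in n wearing ODE clothing.
- separation of variables — any separation here is vacuous (nothing depends on the unknown); direct integration is the honest label.
- a linear integrating factor: the linear template holds only trivially here (the unknown is absent, so the coefficient is zero) — the method is not the natural label.
- the exact-equation method: the unknown never enters the equation — exactness holds emptily, with nothing for the method to add.
- the homogeneous substitution — the ratio of the variables does not determine the slope.


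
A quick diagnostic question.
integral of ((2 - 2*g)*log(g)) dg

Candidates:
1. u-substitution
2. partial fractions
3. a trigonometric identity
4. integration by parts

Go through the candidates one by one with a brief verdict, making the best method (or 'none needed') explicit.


Technique: integration by parts — a polynomial next to log(g): integrate the polynomial, differentiate the log, and the integral simplifies in one pass.
- u-substitution — no subexpression of the integrand pairs with its own derivative as a factor — individual terms may offer their own substitutions, but any change of variable covering the whole integral would have to be constructed from outside the expression.
- partial fractions — there is no rational-function structure to decompose.
- a trigonometric identity: no sine or cosine appears, so there is nothing for a trigonometric identity to act on.
- integration by parts: yes — fits the structure here.


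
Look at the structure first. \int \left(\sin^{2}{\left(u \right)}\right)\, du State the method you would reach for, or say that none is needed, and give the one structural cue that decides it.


Verdict: a trigonometric identity — reduce \sin^{2}{\left(u \right)} with the power-reduction formula and the integral becomes first-degree trigonometry.


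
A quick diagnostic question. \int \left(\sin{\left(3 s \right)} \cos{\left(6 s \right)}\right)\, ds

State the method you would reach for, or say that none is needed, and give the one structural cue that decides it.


Technique: a trigonometric identity — the product \sin{\left(3 s \right)} \cos{\left(6 s \right)} converts to a sum of single-frequency sinusoids via the product-to-sum identity.


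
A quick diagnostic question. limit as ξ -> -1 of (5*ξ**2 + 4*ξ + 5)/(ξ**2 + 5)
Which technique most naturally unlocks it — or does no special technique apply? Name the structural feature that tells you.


Diagnosis: no special technique — the expression is continuous at the evaluation point — substitute directly; no indeterminate form appears.


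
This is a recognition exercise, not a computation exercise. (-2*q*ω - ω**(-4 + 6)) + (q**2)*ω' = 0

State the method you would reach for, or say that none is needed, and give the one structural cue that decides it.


Diagnosis: the homogeneous substitution — the slope's numerator and denominator have matching total degree, so it depends only on ω/q and the ratio substitution collapses it. Rearranged, this also fits the Bernoulli template directly; the homogeneous substitution reads the structure without the rearrangement.


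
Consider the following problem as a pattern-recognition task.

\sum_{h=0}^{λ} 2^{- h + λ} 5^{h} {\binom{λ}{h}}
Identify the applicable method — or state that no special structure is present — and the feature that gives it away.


Method: the binomial theorem — terms weighting {\binom{λ}{h}} against matched powers of 5 and 2 reassemble into (5 + 2)^λ by the binomial theorem.


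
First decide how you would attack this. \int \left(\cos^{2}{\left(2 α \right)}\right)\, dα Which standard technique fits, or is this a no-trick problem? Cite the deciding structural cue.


Method: a trigonometric identity — apply power reduction to \cos^{2}{\left(2 α \right)}; each application halves the trigonometric degree.


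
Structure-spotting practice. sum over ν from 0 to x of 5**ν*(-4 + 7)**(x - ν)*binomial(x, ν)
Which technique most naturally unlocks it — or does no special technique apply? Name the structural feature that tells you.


Verdict: the binomial theorem — binomial coefficients against complementary powers of 5 and (-4 + 7): recognize the binomial expansion and resum.


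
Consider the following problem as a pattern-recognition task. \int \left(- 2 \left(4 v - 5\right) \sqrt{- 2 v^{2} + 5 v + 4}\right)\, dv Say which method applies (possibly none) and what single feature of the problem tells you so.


Verdict: u-substitution — collected, the integrand has one factor that is, up to a constant, the derivative of an inner expression the rest depends on — substitute for that inner expression.


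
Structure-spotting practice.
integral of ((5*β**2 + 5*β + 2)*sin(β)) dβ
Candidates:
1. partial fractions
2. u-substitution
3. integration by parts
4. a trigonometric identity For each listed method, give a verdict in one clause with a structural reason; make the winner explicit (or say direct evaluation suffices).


Diagnosis: integration by parts — a polynomial 5*β**2 + 5*β + 2 against the kernel sin(β) is the signature bounded-ladder case for integration by parts.
- partial fractions — the expression is not a ratio of polynomials that decomposes further.
- u-substitution — no subexpression of the integrand serves as a whole-integral substitution inner — individual terms may offer their own, but none carries its derivative as a factor of the full integrand; a working change of variable would have to be constructed from outside the expression.
- integration by parts — yes, a natural case for it.
- a trigonometric identity — neither the even-power reduction nor the product-to-sum identity applies to this structure.


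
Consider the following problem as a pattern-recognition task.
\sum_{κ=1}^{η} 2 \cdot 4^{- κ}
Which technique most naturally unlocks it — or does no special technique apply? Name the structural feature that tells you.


Technique: the geometric series formula — consecutive terms stand in a fixed index-free ratio — the geometric sum formula closes it.


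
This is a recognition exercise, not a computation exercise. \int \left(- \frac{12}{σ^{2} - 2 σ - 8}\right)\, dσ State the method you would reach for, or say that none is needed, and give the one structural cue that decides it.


Diagnosis: partial fractions — the denominator σ^{2} - 2 σ - 8 factors, so the quotient decomposes into elementary partial fractions term by term.


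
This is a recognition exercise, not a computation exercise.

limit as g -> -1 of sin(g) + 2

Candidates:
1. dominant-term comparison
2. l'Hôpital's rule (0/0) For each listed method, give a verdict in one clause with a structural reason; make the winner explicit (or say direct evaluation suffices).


Verdict: no special technique — the function is continuous at -1; evaluation is itself the limit, no machinery required.
- dominant-term comparison: this limit is not decided by comparing leading-term growth at infinity.
- l'Hôpital's rule (0/0): substituting the point produces a determinate value, not a 0 over 0 clash.
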